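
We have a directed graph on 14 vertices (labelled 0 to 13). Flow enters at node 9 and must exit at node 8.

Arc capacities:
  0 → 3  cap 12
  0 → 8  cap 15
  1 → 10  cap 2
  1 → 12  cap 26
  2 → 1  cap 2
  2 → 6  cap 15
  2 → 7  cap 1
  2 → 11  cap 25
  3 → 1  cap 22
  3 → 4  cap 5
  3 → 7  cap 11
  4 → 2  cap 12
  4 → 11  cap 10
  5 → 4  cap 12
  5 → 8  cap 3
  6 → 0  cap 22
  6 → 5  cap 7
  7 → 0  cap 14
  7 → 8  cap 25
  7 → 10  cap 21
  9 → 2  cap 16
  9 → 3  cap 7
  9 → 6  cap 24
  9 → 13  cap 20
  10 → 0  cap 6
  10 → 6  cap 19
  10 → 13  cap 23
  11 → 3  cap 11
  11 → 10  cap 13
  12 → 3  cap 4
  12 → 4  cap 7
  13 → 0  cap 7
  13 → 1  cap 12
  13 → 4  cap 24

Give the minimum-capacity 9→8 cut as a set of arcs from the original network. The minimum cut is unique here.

Min-cut arcs: {(0,8), (2,7), (3,7), (5,8)} (total capacity 30)

augment #1: 9→2→7→8 push 1
augment #2: 9→3→7→8 push 7
augment #3: 9→6→0→8 push 15
augment #4: 9→6→5→8 push 3
augment #5: 9→2→11→3→7→8 push 4
max flow = 30; residual-reachable set from 9 gives S-side
cut edges (S→T): {(0,8), (2,7), (3,7), (5,8)} total cap 30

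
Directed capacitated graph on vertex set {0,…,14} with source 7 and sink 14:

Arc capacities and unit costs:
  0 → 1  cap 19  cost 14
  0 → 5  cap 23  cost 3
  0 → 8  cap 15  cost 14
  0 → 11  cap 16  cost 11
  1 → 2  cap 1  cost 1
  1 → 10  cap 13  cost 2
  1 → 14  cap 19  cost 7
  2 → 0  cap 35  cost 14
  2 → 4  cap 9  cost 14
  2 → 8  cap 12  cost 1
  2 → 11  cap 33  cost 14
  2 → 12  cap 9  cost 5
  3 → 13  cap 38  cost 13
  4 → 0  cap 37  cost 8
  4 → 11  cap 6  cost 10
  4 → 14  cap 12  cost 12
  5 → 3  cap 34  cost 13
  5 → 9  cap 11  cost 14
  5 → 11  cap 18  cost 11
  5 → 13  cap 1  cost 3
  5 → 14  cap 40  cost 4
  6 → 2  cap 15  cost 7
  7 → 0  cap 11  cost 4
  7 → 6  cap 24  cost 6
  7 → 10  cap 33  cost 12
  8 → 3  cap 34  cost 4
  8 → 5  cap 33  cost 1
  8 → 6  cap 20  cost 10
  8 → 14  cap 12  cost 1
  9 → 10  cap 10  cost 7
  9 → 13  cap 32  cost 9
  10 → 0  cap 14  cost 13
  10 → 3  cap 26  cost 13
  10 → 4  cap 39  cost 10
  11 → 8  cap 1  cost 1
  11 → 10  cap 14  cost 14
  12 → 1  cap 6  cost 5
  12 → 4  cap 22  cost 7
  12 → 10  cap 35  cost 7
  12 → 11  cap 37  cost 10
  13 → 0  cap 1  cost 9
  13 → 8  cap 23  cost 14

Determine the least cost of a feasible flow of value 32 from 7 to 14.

Minimum cost for 32 units: 583

shortest-cost path #1: 7→0→5→14 push 11 @ unit cost 11 (adds 121)
shortest-cost path #2: 7→6→2→8→14 push 12 @ unit cost 15 (adds 180)
shortest-cost path #3: 7→6→2→12→1→14 push 3 @ unit cost 30 (adds 90)
shortest-cost path #4: 7→10→0→5→14 push 6 @ unit cost 32 (adds 192)
total cost = 583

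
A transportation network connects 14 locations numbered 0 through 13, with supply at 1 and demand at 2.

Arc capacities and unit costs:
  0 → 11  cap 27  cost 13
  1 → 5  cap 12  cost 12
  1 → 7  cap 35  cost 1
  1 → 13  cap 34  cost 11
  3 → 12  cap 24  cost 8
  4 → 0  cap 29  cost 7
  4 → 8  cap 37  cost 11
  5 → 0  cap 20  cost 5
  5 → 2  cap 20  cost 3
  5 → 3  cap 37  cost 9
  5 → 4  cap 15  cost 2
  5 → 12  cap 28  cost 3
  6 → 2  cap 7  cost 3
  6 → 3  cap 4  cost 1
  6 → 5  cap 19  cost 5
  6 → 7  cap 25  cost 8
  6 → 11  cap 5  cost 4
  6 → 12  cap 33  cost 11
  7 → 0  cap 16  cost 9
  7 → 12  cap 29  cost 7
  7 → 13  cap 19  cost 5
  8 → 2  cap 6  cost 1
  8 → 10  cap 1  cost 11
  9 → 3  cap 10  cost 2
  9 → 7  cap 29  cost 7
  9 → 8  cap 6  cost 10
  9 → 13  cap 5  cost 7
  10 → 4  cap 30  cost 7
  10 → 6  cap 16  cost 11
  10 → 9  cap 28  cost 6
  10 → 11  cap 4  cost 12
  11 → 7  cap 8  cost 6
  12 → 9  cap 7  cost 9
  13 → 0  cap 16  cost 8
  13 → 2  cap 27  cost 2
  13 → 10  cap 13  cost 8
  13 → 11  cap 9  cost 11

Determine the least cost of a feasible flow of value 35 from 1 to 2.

shortest-cost path #1: 1→7→13→2 push 19 @ unit cost 8 (adds 152)
shortest-cost path #2: 1→13→2 push 8 @ unit cost 13 (adds 104)
shortest-cost path #3: 1→5→2 push 8 @ unit cost 15 (adds 120)
total cost = 376

Minimum cost for 35 units: 376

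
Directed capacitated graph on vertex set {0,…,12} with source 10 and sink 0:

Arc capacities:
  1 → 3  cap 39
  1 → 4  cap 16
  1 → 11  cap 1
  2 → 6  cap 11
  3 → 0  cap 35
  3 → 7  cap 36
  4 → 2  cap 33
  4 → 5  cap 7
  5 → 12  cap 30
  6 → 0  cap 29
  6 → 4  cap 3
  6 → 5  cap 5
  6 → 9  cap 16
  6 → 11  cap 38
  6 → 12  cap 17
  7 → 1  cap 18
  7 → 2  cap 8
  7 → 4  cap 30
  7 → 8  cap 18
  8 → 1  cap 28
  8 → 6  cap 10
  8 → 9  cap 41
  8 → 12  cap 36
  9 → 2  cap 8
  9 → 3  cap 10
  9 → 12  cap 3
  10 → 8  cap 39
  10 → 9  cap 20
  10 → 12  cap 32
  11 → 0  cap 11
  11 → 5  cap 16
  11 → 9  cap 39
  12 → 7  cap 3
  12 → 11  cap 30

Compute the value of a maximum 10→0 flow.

Maximum flow value: 67

augment #1: 10→8→6→0 bottleneck 10, total now 10
augment #2: 10→9→3→0 bottleneck 10, total now 20
augment #3: 10→12→11→0 bottleneck 11, total now 31
augment #4: 10→8→1→3→0 bottleneck 25, total now 56
augment #5: 10→9→2→6→0 bottleneck 8, total now 64
augment #6: 10→12→7→2→6→0 bottleneck 3, total now 67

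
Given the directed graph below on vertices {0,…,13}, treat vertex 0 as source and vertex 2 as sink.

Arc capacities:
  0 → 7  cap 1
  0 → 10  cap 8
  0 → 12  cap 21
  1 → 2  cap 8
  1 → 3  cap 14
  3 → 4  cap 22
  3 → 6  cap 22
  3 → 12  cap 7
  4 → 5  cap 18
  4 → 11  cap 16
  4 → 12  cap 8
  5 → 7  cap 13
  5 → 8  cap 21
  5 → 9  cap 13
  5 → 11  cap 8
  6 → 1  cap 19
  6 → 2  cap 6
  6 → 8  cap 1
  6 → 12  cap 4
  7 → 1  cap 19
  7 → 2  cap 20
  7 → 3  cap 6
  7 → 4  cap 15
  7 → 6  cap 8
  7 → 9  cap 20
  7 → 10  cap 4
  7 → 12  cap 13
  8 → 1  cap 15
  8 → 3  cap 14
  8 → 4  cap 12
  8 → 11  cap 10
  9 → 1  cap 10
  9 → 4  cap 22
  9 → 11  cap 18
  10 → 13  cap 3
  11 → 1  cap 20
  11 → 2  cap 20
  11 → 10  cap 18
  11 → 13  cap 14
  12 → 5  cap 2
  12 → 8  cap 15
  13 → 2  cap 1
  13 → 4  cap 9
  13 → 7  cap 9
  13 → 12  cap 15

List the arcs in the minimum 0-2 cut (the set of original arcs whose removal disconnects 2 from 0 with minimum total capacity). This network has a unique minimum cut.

augment #1: 0→7→2 push 1
augment #2: 0→10→13→2 push 1
augment #3: 0→10→13→7→2 push 2
augment #4: 0→12→5→7→2 push 2
augment #5: 0→12→8→1→2 push 8
augment #6: 0→12→8→11→2 push 7
max flow = 21; residual-reachable set from 0 gives S-side
cut edges (S→T): {(0,7), (10,13), (12,5), (12,8)} total cap 21

Min-cut arcs: {(0,7), (10,13), (12,5), (12,8)} (total capacity 21)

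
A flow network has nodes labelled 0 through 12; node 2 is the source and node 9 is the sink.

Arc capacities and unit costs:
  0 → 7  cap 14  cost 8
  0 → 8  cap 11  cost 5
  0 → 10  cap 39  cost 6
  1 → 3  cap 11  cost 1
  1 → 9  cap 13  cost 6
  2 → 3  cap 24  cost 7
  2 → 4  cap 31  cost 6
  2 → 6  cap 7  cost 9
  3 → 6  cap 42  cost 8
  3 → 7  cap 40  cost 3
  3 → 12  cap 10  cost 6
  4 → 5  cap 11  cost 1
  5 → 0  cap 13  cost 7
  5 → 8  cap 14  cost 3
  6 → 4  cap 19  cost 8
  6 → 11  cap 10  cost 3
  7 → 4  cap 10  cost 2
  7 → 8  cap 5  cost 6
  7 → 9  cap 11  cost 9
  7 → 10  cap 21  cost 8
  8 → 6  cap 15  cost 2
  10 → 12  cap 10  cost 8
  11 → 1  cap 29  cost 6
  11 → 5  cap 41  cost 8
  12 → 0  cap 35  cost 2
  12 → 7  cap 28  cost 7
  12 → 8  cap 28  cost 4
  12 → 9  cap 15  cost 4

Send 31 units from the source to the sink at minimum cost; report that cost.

Minimum cost for 31 units: 628

shortest-cost path #1: 2→3→12→9 push 10 @ unit cost 17 (adds 170)
shortest-cost path #2: 2→3→7→9 push 11 @ unit cost 19 (adds 209)
shortest-cost path #3: 2→6→11→1→9 push 7 @ unit cost 24 (adds 168)
shortest-cost path #4: 2→4→5→8→6→11→1→9 push 3 @ unit cost 27 (adds 81)
total cost = 628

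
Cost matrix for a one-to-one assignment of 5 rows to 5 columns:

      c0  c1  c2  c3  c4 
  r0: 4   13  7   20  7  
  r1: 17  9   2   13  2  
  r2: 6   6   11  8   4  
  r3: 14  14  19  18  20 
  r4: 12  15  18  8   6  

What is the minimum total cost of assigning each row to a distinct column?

Minimum assignment cost: 32

optimal assignment: row0→col0 (cost 4), row1→col2 (cost 2), row2→col4 (cost 4), row3→col1 (cost 14), row4→col3 (cost 8)
total = 4 + 2 + 4 + 14 + 8 = 32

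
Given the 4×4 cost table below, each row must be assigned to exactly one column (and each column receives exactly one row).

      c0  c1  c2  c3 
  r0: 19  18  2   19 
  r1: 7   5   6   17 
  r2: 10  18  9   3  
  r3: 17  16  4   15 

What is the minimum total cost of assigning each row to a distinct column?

optimal assignment: row0→col2 (cost 2), row1→col1 (cost 5), row2→col3 (cost 3), row3→col0 (cost 17)
total = 2 + 5 + 3 + 17 = 27

Minimum assignment cost: 27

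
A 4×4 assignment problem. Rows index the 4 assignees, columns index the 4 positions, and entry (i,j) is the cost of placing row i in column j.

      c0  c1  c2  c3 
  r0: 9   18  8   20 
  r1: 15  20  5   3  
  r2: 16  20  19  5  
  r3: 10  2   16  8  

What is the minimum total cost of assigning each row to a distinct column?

optimal assignment: row0→col0 (cost 9), row1→col2 (cost 5), row2→col3 (cost 5), row3→col1 (cost 2)
total = 9 + 5 + 5 + 2 = 21

Minimum assignment cost: 21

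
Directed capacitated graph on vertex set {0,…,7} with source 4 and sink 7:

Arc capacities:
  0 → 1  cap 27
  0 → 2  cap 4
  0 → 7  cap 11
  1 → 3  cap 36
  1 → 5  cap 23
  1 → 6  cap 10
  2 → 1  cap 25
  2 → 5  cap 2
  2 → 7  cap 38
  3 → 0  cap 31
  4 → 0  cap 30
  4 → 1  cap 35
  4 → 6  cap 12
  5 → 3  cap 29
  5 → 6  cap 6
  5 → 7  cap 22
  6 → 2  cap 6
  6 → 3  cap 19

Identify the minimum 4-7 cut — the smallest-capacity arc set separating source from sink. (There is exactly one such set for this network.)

augment #1: 4→0→7 push 11
augment #2: 4→0→2→7 push 4
augment #3: 4→1→5→7 push 22
augment #4: 4→6→2→7 push 6
max flow = 43; residual-reachable set from 4 gives S-side
cut edges (S→T): {(0,2), (0,7), (5,7), (6,2)} total cap 43

Min-cut arcs: {(0,2), (0,7), (5,7), (6,2)} (total capacity 43)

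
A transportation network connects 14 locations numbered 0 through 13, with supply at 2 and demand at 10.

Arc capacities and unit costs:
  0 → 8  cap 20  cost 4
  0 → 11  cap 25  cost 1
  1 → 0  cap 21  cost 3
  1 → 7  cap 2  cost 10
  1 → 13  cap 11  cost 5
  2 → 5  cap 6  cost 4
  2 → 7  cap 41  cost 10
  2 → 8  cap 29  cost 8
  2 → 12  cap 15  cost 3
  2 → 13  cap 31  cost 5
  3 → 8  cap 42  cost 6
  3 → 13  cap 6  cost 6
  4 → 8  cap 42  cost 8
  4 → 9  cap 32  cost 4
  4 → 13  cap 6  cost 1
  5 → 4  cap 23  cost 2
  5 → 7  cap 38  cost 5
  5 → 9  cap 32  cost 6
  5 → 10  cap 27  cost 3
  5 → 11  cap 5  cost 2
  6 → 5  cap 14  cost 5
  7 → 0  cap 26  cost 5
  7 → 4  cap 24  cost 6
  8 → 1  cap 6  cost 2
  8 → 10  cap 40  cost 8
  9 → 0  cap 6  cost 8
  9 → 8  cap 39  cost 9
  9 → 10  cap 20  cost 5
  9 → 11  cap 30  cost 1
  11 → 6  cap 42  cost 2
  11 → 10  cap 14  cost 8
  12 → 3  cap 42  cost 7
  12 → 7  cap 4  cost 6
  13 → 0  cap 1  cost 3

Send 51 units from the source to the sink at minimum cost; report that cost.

Minimum cost for 51 units: 879

shortest-cost path #1: 2→5→10 push 6 @ unit cost 7 (adds 42)
shortest-cost path #2: 2→8→10 push 29 @ unit cost 16 (adds 464)
shortest-cost path #3: 2→13→0→11→10 push 1 @ unit cost 17 (adds 17)
shortest-cost path #4: 2→12→7→0→11→10 push 4 @ unit cost 23 (adds 92)
shortest-cost path #5: 2→12→3→8→10 push 11 @ unit cost 24 (adds 264)
total cost = 879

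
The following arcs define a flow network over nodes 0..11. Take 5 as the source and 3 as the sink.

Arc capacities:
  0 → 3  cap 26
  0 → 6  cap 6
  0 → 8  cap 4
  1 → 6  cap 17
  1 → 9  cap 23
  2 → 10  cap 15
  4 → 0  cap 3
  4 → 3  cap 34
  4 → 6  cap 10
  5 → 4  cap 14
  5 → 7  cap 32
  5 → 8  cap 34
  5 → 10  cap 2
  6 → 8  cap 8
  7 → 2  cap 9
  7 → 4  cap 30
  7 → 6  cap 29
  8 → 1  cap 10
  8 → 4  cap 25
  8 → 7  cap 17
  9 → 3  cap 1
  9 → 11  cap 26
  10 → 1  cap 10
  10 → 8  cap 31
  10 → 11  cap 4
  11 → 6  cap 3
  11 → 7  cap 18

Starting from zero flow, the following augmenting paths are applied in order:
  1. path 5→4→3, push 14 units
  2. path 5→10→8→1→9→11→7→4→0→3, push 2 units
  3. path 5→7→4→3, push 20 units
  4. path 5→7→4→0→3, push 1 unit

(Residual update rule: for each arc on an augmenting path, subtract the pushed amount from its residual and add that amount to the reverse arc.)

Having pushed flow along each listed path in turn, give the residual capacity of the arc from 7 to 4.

Residual capacity of (7,4): 7

after path 1 (5→4→3, push 14): res(7,4)=30
after path 2 (5→10→8→1→9→11→7→4→0→3, push 2): res(7,4)=28
after path 3 (5→7→4→3, push 20): res(7,4)=8
after path 4 (5→7→4→0→3, push 1): res(7,4)=7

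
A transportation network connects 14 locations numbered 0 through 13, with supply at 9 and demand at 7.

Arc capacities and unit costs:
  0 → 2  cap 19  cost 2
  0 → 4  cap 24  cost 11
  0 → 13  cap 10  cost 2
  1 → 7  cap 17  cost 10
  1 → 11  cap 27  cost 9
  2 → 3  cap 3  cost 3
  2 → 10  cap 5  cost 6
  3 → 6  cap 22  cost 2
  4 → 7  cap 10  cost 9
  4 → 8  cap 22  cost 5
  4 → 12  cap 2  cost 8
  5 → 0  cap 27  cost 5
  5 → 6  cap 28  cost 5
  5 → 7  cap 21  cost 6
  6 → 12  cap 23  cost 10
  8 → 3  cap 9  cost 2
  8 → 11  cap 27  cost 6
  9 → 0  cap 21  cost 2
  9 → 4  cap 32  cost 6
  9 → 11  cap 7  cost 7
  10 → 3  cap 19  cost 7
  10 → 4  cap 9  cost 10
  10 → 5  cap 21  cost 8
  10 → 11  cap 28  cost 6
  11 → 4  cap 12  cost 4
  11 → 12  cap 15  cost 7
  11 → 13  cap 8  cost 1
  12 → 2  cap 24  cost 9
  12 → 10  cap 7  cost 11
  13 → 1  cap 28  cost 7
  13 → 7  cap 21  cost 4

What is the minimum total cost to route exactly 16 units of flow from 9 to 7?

Minimum cost for 16 units: 152

shortest-cost path #1: 9→0→13→7 push 10 @ unit cost 8 (adds 80)
shortest-cost path #2: 9→11→13→7 push 6 @ unit cost 12 (adds 72)
total cost = 152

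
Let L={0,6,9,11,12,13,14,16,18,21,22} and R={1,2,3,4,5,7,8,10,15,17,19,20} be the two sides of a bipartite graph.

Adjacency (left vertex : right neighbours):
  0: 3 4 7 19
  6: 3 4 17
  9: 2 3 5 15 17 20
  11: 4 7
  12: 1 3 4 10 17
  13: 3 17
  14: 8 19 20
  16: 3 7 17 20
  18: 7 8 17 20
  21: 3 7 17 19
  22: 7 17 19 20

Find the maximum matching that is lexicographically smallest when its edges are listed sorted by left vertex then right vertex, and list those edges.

|M| = 9 (so the lex-smallest maximum matching has 9 edges)
process left vertices in ascending order; for each, take the smallest-labelled available neighbour that still permits 9 edges overall, or leave it unmatched if none does
lex-smallest matching: {0-3, 6-4, 9-2, 11-7, 12-1, 13-17, 14-8, 16-20, 21-19}

Lex-smallest maximum matching: {(0,3), (6,4), (9,2), (11,7), (12,1), (13,17), (14,8), (16,20), (21,19)}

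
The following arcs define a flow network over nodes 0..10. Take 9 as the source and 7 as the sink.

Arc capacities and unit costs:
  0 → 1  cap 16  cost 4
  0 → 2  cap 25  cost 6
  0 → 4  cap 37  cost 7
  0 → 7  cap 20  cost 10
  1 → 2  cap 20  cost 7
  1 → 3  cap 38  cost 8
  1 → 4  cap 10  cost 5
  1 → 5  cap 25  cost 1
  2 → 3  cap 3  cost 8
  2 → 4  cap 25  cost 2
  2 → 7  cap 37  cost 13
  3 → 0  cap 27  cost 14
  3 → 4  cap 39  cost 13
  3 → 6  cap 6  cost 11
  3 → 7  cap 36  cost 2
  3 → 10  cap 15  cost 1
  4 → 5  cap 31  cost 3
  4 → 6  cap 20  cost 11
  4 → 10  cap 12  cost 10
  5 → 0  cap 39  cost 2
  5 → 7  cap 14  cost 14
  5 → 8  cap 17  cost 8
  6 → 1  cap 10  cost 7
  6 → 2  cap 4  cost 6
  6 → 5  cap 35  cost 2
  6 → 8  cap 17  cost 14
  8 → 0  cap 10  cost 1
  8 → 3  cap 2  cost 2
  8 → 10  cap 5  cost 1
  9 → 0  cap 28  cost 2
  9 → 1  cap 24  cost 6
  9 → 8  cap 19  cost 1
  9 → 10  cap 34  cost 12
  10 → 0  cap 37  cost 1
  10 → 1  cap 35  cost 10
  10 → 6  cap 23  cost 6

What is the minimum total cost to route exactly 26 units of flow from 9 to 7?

shortest-cost path #1: 9→8→3→7 push 2 @ unit cost 5 (adds 10)
shortest-cost path #2: 9→0→7 push 20 @ unit cost 12 (adds 240)
shortest-cost path #3: 9→1→3→7 push 4 @ unit cost 16 (adds 64)
total cost = 314

Minimum cost for 26 units: 314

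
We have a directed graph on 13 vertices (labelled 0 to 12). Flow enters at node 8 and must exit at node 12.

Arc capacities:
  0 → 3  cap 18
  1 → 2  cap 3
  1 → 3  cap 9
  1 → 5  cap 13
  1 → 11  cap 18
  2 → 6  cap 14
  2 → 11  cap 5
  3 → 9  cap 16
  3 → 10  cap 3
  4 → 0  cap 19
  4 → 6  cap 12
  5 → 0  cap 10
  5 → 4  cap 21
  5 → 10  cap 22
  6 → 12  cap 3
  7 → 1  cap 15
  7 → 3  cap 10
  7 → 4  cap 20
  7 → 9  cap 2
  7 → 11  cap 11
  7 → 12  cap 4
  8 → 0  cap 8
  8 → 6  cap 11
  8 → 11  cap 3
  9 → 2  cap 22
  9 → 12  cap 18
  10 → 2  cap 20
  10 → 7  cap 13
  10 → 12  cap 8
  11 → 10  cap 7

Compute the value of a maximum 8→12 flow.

Maximum flow value: 14

augment #1: 8→6→12 bottleneck 3, total now 3
augment #2: 8→11→10→12 bottleneck 3, total now 6
augment #3: 8→0→3→9→12 bottleneck 8, total now 14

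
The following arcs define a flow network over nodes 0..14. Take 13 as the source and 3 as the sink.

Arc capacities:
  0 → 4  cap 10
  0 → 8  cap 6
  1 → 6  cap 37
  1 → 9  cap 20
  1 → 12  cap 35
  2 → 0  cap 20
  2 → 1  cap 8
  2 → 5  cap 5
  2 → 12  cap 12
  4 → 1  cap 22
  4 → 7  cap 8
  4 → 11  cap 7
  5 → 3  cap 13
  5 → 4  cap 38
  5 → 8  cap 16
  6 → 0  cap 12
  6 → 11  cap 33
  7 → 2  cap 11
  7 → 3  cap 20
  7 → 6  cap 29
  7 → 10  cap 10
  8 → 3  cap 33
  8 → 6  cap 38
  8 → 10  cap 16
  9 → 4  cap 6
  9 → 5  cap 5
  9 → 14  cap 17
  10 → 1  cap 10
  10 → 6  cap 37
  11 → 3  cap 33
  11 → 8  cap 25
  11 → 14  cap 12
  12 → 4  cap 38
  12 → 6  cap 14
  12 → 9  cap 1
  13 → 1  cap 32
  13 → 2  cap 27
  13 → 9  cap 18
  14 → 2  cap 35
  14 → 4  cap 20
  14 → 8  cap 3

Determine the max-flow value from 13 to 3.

Maximum flow value: 67

augment #1: 13→2→5→3 bottleneck 5, total now 5
augment #2: 13→9→5→3 bottleneck 5, total now 10
augment #3: 13→1→6→11→3 bottleneck 32, total now 42
augment #4: 13→2→0→8→3 bottleneck 6, total now 48
augment #5: 13→9→4→7→3 bottleneck 6, total now 54
augment #6: 13→9→14→8→3 bottleneck 3, total now 57
augment #7: 13→2→0→4→7→3 bottleneck 2, total now 59
augment #8: 13→2→0→4→11→3 bottleneck 1, total now 60
augment #9: 13→2→0→4→11→8→3 bottleneck 6, total now 66
augment #10: 13→2→1→6→11→8→3 bottleneck 1, total now 67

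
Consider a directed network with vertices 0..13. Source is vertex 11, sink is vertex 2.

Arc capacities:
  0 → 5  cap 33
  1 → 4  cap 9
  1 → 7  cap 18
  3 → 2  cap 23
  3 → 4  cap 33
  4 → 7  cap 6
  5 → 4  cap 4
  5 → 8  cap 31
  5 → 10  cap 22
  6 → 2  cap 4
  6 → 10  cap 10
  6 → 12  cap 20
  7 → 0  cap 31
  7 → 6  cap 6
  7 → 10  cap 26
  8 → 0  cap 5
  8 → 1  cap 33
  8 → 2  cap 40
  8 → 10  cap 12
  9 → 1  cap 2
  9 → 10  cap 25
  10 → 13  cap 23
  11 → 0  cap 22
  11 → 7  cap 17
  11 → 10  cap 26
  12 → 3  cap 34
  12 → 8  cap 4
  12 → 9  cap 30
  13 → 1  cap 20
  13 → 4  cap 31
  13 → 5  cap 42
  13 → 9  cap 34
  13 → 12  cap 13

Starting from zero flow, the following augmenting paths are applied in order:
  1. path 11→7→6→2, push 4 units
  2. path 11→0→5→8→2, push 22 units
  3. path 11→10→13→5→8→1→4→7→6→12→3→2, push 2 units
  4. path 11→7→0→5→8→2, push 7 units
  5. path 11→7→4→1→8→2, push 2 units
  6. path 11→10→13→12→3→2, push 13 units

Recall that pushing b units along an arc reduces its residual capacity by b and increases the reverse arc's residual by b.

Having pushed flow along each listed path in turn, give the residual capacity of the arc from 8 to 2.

after path 1 (11→7→6→2, push 4): res(8,2)=40
after path 2 (11→0→5→8→2, push 22): res(8,2)=18
after path 3 (11→10→13→5→8→1→4→7→6→12→3→2, push 2): res(8,2)=18
after path 4 (11→7→0→5→8→2, push 7): res(8,2)=11
after path 5 (11→7→4→1→8→2, push 2): res(8,2)=9
after path 6 (11→10→13→12→3→2, push 13): res(8,2)=9

Residual capacity of (8,2): 9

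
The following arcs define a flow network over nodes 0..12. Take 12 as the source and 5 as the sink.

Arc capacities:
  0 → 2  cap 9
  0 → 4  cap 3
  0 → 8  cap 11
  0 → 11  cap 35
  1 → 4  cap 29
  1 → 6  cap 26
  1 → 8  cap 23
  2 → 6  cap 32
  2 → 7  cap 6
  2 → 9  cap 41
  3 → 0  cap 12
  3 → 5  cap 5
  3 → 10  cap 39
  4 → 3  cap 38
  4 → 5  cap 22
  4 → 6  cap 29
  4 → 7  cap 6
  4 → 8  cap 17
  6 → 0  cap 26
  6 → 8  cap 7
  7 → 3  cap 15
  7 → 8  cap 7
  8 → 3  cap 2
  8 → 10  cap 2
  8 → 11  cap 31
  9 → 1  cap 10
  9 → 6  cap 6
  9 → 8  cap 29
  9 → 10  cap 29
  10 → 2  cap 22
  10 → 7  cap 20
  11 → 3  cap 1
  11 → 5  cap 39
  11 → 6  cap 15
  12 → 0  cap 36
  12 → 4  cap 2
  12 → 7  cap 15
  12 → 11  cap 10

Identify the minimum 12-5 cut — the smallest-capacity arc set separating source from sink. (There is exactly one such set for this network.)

augment #1: 12→4→5 push 2
augment #2: 12→11→5 push 10
augment #3: 12→0→4→5 push 3
augment #4: 12→0→11→5 push 29
augment #5: 12→7→3→5 push 5
augment #6: 12→0→2→9→1→4→5 push 4
augment #7: 12→7→3→0→2→9→1→4→5 push 5
augment #8: 12→7→3→10→2→9→1→4→5 push 1
max flow = 59; residual-reachable set from 12 gives S-side
cut edges (S→T): {(0,4), (3,5), (9,1), (11,5), (12,4)} total cap 59

Min-cut arcs: {(0,4), (3,5), (9,1), (11,5), (12,4)} (total capacity 59)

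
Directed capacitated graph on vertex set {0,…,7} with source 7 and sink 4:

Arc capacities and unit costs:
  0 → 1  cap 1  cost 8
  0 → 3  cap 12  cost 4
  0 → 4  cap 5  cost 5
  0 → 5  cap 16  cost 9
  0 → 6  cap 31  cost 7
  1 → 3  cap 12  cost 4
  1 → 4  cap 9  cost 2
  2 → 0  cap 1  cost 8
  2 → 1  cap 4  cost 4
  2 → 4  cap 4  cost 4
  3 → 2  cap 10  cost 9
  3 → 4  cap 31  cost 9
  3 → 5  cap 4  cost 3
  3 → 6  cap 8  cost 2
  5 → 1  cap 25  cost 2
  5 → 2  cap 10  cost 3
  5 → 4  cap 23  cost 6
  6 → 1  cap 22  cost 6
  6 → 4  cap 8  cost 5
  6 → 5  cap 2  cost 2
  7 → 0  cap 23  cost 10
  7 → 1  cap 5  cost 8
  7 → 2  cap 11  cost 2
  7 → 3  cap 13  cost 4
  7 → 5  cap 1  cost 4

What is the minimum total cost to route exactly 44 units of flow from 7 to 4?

Minimum cost for 44 units: 620

shortest-cost path #1: 7→2→4 push 4 @ unit cost 6 (adds 24)
shortest-cost path #2: 7→2→1→4 push 4 @ unit cost 8 (adds 32)
shortest-cost path #3: 7→5→1→4 push 1 @ unit cost 8 (adds 8)
shortest-cost path #4: 7→1→4 push 4 @ unit cost 10 (adds 40)
shortest-cost path #5: 7→3→6→4 push 8 @ unit cost 11 (adds 88)
shortest-cost path #6: 7→1→5→4 push 1 @ unit cost 12 (adds 12)
shortest-cost path #7: 7→3→4 push 5 @ unit cost 13 (adds 65)
shortest-cost path #8: 7→0→4 push 5 @ unit cost 15 (adds 75)
shortest-cost path #9: 7→0→3→4 push 12 @ unit cost 23 (adds 276)
total cost = 620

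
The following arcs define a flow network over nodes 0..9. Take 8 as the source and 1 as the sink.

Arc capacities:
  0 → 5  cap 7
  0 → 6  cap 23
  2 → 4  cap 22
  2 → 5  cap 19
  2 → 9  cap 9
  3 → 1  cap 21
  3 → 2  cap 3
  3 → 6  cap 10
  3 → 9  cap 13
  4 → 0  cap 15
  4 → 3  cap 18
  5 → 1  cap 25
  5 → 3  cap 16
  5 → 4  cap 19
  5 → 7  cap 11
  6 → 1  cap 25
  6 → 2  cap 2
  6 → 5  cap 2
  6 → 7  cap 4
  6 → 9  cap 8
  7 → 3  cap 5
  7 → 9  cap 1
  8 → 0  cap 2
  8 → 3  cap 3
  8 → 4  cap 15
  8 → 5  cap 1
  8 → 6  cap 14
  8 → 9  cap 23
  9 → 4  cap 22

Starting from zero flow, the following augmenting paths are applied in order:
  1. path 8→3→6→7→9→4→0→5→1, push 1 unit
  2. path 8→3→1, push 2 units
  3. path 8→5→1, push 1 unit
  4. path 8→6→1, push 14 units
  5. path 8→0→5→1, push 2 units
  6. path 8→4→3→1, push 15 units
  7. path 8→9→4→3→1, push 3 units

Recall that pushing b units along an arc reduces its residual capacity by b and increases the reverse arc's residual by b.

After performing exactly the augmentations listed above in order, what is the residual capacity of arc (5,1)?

after path 1 (8→3→6→7→9→4→0→5→1, push 1): res(5,1)=24
after path 2 (8→3→1, push 2): res(5,1)=24
after path 3 (8→5→1, push 1): res(5,1)=23
after path 4 (8→6→1, push 14): res(5,1)=23
after path 5 (8→0→5→1, push 2): res(5,1)=21
after path 6 (8→4→3→1, push 15): res(5,1)=21
after path 7 (8→9→4→3→1, push 3): res(5,1)=21

Residual capacity of (5,1): 21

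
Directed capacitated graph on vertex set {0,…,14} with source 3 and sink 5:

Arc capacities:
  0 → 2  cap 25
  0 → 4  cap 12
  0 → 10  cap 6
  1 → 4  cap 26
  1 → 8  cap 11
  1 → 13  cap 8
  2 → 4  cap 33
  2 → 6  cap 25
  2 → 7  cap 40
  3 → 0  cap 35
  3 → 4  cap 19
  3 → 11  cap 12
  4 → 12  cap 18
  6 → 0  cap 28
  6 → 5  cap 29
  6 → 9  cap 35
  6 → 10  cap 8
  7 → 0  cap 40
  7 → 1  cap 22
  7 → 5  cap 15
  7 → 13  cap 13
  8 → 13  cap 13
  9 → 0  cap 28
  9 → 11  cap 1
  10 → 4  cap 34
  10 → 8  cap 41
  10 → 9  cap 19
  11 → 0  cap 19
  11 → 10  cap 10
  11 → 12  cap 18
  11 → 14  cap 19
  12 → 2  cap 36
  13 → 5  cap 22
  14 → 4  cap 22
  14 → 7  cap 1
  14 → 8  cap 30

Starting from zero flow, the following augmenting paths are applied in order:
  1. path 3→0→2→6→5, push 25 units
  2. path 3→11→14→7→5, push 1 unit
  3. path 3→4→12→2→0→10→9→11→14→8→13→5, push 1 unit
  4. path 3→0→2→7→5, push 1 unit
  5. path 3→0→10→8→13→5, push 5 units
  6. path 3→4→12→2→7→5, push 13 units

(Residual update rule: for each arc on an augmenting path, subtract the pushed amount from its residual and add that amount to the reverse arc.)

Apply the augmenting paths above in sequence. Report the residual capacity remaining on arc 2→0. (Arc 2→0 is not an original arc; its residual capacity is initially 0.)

Residual capacity of (2,0): 25

after path 1 (3→0→2→6→5, push 25): res(2,0)=25
after path 2 (3→11→14→7→5, push 1): res(2,0)=25
after path 3 (3→4→12→2→0→10→9→11→14→8→13→5, push 1): res(2,0)=24
after path 4 (3→0→2→7→5, push 1): res(2,0)=25
after path 5 (3→0→10→8→13→5, push 5): res(2,0)=25
after path 6 (3→4→12→2→7→5, push 13): res(2,0)=25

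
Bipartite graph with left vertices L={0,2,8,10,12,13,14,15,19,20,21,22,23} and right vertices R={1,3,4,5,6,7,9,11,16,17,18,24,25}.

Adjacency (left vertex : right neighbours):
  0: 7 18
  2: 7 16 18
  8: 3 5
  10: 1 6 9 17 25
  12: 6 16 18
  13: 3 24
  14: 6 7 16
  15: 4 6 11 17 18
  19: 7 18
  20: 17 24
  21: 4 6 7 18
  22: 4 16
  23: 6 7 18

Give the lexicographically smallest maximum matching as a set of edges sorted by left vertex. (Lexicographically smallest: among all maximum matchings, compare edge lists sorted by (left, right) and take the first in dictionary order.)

Lex-smallest maximum matching: {(0,7), (2,16), (8,3), (10,1), (12,6), (13,24), (15,11), (19,18), (20,17), (21,4)}

|M| = 10 (so the lex-smallest maximum matching has 10 edges)
process left vertices in ascending order; for each, take the smallest-labelled available neighbour that still permits 10 edges overall, or leave it unmatched if none does
lex-smallest matching: {0-7, 2-16, 8-3, 10-1, 12-6, 13-24, 15-11, 19-18, 20-17, 21-4}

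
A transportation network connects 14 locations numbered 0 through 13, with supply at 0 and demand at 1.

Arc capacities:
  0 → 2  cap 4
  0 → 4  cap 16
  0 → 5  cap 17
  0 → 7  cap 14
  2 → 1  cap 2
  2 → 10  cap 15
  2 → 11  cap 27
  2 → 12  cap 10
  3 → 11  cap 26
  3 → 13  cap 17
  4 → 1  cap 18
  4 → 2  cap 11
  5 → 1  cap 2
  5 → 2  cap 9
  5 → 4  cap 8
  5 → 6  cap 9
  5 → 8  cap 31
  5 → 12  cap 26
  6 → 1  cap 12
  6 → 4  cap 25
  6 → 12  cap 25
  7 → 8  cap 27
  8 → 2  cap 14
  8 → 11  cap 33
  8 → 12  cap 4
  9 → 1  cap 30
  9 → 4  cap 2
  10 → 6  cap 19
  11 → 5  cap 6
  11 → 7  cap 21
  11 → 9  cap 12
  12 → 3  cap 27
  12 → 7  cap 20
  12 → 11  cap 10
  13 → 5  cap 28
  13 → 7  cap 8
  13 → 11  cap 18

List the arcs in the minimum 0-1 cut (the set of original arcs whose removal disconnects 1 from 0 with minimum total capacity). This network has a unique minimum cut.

Min-cut arcs: {(2,1), (4,1), (5,1), (6,1), (11,9)} (total capacity 46)

augment #1: 0→2→1 push 2
augment #2: 0→4→1 push 16
augment #3: 0→5→1 push 2
augment #4: 0→5→4→1 push 2
augment #5: 0→5→6→1 push 9
augment #6: 0→2→10→6→1 push 2
augment #7: 0→5→2→10→6→1 push 1
augment #8: 0→5→2→11→9→1 push 3
augment #9: 0→7→8→11→9→1 push 9
max flow = 46; residual-reachable set from 0 gives S-side
cut edges (S→T): {(2,1), (4,1), (5,1), (6,1), (11,9)} total cap 46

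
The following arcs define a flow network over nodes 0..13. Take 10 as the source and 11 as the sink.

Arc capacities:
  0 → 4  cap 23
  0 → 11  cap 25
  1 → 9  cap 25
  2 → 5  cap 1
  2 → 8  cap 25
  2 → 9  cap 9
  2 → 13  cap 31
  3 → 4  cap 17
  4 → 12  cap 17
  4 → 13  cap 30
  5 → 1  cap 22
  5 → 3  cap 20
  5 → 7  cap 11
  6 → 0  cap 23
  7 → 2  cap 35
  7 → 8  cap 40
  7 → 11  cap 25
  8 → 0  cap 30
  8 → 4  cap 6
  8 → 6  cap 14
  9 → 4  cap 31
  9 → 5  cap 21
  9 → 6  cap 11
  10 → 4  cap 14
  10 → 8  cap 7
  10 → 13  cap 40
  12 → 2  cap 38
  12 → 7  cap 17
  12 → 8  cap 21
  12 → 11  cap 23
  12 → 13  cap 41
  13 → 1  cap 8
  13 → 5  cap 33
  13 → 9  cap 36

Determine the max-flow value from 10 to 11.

Maximum flow value: 46

augment #1: 10→4→12→11 bottleneck 14, total now 14
augment #2: 10→8→0→11 bottleneck 7, total now 21
augment #3: 10→13→5→7→11 bottleneck 11, total now 32
augment #4: 10→13→9→4→12→11 bottleneck 3, total now 35
augment #5: 10→13→9→6→0→11 bottleneck 11, total now 46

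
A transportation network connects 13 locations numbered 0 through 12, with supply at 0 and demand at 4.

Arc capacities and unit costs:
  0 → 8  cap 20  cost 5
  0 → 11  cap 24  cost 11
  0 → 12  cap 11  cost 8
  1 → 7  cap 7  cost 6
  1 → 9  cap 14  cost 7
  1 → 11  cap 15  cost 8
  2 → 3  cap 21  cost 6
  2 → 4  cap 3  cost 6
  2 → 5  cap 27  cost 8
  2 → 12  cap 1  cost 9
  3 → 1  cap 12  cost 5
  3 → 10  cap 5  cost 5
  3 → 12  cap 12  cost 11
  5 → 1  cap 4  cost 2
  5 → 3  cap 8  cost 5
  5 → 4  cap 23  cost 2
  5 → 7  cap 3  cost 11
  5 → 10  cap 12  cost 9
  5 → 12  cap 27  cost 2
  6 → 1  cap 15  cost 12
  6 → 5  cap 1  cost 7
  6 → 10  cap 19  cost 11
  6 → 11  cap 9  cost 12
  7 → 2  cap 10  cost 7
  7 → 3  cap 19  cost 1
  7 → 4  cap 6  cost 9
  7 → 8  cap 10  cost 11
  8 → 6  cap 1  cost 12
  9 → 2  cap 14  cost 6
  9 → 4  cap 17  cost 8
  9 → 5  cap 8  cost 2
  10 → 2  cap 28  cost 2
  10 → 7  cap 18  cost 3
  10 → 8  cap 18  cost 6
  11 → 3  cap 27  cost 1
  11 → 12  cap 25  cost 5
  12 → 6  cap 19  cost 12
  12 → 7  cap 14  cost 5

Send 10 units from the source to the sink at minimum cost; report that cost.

shortest-cost path #1: 0→12→7→4 push 6 @ unit cost 22 (adds 132)
shortest-cost path #2: 0→11→3→10→2→4 push 3 @ unit cost 25 (adds 75)
shortest-cost path #3: 0→8→6→5→4 push 1 @ unit cost 26 (adds 26)
total cost = 233

Minimum cost for 10 units: 233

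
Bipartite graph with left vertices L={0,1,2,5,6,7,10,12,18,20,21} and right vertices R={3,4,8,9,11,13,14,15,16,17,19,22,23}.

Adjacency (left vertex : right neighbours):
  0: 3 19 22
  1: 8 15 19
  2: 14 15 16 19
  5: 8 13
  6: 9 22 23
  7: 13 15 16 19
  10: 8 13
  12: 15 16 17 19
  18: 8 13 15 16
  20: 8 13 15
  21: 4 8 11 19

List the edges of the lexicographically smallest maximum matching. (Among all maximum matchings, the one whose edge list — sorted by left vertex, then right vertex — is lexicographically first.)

|M| = 10 (so the lex-smallest maximum matching has 10 edges)
process left vertices in ascending order; for each, take the smallest-labelled available neighbour that still permits 10 edges overall, or leave it unmatched if none does
lex-smallest matching: {0-3, 1-8, 2-14, 5-13, 6-9, 7-19, 12-17, 18-16, 20-15, 21-4}

Lex-smallest maximum matching: {(0,3), (1,8), (2,14), (5,13), (6,9), (7,19), (12,17), (18,16), (20,15), (21,4)}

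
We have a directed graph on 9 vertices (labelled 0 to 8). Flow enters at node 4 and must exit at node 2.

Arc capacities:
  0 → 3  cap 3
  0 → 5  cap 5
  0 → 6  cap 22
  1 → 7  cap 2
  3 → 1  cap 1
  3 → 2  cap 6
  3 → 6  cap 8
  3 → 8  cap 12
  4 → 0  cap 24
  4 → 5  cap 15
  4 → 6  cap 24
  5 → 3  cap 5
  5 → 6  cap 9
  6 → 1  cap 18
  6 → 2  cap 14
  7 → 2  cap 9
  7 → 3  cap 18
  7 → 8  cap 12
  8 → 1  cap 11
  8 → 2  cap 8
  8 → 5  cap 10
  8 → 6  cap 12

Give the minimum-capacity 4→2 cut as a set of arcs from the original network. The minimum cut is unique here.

Min-cut arcs: {(0,3), (1,7), (5,3), (6,2)} (total capacity 24)

augment #1: 4→6→2 push 14
augment #2: 4→0→3→2 push 3
augment #3: 4→5→3→2 push 3
augment #4: 4→5→3→8→2 push 2
augment #5: 4→6→1→7→2 push 2
max flow = 24; residual-reachable set from 4 gives S-side
cut edges (S→T): {(0,3), (1,7), (5,3), (6,2)} total cap 24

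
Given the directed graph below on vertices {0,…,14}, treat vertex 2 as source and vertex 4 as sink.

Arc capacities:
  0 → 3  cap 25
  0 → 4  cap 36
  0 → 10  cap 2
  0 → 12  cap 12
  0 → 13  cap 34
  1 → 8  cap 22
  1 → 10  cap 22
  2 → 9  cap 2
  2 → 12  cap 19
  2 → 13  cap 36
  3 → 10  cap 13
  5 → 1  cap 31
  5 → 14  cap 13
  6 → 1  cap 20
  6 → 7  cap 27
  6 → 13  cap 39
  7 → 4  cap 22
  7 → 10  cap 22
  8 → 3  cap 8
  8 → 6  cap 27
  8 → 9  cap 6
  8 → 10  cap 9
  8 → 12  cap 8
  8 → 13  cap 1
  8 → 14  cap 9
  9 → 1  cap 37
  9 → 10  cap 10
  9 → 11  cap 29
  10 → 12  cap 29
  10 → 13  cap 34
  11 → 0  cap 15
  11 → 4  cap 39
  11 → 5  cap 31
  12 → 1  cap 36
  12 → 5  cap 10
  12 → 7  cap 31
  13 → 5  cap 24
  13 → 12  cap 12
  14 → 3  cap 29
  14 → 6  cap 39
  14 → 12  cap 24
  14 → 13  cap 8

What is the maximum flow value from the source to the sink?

augment #1: 2→9→11→4 bottleneck 2, total now 2
augment #2: 2→12→7→4 bottleneck 19, total now 21
augment #3: 2→13→12→7→4 bottleneck 3, total now 24
augment #4: 2→13→5→1→8→9→11→4 bottleneck 6, total now 30

Maximum flow value: 30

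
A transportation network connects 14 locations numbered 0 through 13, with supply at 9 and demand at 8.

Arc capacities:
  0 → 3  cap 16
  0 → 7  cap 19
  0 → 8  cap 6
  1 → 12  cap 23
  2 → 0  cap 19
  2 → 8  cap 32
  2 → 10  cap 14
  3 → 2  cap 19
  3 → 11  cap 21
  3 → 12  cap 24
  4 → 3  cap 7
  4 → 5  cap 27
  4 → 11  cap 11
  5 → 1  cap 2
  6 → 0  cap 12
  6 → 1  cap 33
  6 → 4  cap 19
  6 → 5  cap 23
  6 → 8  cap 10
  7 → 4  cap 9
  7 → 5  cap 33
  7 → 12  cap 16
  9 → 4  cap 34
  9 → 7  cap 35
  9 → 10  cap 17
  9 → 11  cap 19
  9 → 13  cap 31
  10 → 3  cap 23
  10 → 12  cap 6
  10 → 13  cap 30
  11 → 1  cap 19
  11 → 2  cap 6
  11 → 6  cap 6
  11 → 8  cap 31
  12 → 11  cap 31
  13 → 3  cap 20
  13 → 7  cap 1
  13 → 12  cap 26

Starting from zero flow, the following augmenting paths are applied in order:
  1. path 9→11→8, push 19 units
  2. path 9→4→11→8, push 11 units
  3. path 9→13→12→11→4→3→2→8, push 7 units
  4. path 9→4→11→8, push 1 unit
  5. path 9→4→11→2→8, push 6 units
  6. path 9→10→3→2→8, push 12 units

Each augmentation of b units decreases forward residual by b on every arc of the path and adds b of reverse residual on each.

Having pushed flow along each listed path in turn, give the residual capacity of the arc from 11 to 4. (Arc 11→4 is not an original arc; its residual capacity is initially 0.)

after path 1 (9→11→8, push 19): res(11,4)=0
after path 2 (9→4→11→8, push 11): res(11,4)=11
after path 3 (9→13→12→11→4→3→2→8, push 7): res(11,4)=4
after path 4 (9→4→11→8, push 1): res(11,4)=5
after path 5 (9→4→11→2→8, push 6): res(11,4)=11
after path 6 (9→10→3→2→8, push 12): res(11,4)=11

Residual capacity of (11,4): 11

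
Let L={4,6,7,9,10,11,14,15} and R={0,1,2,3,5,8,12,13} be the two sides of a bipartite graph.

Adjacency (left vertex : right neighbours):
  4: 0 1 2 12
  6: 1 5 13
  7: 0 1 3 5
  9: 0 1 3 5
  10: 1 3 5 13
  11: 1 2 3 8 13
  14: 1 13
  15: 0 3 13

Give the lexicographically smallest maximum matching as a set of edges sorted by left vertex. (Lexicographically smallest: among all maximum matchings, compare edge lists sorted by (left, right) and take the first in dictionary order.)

Lex-smallest maximum matching: {(4,2), (6,1), (7,0), (9,3), (10,5), (11,8), (14,13)}

|M| = 7 (so the lex-smallest maximum matching has 7 edges)
process left vertices in ascending order; for each, take the smallest-labelled available neighbour that still permits 7 edges overall, or leave it unmatched if none does
lex-smallest matching: {4-2, 6-1, 7-0, 9-3, 10-5, 11-8, 14-13}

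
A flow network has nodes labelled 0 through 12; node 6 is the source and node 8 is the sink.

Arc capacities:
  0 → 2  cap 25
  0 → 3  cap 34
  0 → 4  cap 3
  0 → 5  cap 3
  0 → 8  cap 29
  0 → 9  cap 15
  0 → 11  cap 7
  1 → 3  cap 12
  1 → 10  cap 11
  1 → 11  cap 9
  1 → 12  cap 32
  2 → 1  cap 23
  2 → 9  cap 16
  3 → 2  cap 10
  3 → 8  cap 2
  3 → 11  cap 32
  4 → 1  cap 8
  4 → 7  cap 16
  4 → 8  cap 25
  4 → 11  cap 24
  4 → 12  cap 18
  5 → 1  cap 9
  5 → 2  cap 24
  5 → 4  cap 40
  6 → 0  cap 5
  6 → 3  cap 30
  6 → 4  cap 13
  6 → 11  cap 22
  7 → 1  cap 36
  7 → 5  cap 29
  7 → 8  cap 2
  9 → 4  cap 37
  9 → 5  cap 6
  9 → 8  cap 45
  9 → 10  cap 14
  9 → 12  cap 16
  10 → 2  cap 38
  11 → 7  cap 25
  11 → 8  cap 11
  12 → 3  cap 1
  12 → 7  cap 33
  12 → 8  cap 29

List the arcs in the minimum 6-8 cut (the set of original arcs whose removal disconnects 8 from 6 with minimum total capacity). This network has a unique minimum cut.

augment #1: 6→0→8 push 5
augment #2: 6→3→8 push 2
augment #3: 6→4→8 push 13
augment #4: 6→11→8 push 11
augment #5: 6→11→7→8 push 2
augment #6: 6→3→2→9→8 push 10
augment #7: 6→11→7→1→12→8 push 9
augment #8: 6→3→11→7→1→12→8 push 14
max flow = 66; residual-reachable set from 6 gives S-side
cut edges (S→T): {(3,2), (3,8), (6,0), (6,4), (11,7), (11,8)} total cap 66

Min-cut arcs: {(3,2), (3,8), (6,0), (6,4), (11,7), (11,8)} (total capacity 66)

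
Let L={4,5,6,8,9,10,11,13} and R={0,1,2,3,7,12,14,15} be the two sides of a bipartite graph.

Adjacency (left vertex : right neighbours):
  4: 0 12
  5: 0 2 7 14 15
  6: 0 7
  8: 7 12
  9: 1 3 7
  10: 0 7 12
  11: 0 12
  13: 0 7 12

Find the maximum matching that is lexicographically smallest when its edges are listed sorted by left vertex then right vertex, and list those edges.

|M| = 5 (so the lex-smallest maximum matching has 5 edges)
process left vertices in ascending order; for each, take the smallest-labelled available neighbour that still permits 5 edges overall, or leave it unmatched if none does
lex-smallest matching: {4-0, 5-2, 6-7, 8-12, 9-1}

Lex-smallest maximum matching: {(4,0), (5,2), (6,7), (8,12), (9,1)}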